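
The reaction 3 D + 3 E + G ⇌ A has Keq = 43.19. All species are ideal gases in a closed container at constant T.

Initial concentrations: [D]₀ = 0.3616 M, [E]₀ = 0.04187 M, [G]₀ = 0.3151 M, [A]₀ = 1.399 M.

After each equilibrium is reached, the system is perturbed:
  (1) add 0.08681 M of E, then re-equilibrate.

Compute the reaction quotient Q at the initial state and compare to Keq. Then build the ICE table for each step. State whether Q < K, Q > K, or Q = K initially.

Q₀ = 1.2793e+06; Q > K (proceeds reverse)

Q₀ = 1.2793e+06 vs Keq = 43.19 ⇒ Q>K, reverse
Step 1:
                   D          E          G          A
  init        0.3616    0.04187     0.3151      1.399
  Δ           0.4479     0.4479     0.1493    -0.1493
  eq          0.8095     0.4897     0.4644       1.25
  solve Keq expr → x = -0.1493; check Q = 43.19
Then add 0.08681 M of E.
Step 2:
                   D          E          G          A
  init        0.8095     0.5766     0.4644       1.25
  Δ         -0.04778   -0.04778   -0.01593    0.01593
  eq          0.7617     0.5288     0.4485      1.266
  solve Keq expr → x = 0.01593; check Q = 43.19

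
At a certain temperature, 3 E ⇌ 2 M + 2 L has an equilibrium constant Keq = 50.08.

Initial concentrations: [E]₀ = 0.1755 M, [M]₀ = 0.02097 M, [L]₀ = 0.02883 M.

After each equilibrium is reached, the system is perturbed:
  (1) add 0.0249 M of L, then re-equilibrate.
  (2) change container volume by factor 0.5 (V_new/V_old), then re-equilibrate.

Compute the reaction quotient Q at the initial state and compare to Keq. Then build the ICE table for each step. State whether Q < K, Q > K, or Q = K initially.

Q₀ = 6.7617e-05; Q < K (proceeds forward)

Q₀ = 6.7617e-05 vs Keq = 50.08 ⇒ Q<K, forward
Step 1:
                  E         M         L
  I          0.1755   0.02097   0.02883
  C         -0.1576    0.1051    0.1051
  E         0.01785    0.1261    0.1339
  solve Keq expr → x = 0.05255; check Q = 50.08
Then add 0.0249 M of L.
Step 2:
                  E         M         L
  I         0.01785    0.1261    0.1588
  C        0.001909 -0.001272 -0.001272
  E         0.01976    0.1248    0.1576
  solve Keq expr → x = -6.3618e-04; check Q = 50.08
Then change container volume by factor 0.5 (V_new/V_old).
Step 3:
                  E         M         L
  I         0.03953    0.2496    0.3151
  C        0.008869 -0.005913 -0.005913
  E          0.0484    0.2437    0.3092
  solve Keq expr → x = -0.002956; check Q = 50.08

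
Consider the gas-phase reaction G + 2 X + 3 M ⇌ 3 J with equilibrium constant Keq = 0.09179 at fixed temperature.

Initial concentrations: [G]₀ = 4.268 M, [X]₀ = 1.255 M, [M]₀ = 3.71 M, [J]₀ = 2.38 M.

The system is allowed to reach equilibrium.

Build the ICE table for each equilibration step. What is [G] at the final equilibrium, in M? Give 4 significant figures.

[G]_eq = 4.181 M

Q₀ = 0.03927 vs Keq = 0.09179 ⇒ Q<K, forward
Step 1:
                    G           X           M           J
  Initial       4.268       1.255        3.71        2.38
  Change     -0.08688     -0.1738     -0.2607      0.2607
  Equil         4.181       1.081       3.449       2.641
  solve Keq expr → x = 0.08688; check Q = 0.09179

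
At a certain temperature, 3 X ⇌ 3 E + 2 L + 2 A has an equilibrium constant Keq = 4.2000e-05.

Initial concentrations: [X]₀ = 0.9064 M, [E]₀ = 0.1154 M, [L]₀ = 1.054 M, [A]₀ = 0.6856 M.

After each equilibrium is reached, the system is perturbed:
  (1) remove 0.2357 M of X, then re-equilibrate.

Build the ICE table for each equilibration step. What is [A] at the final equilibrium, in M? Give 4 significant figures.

[A]_eq = 0.6323 M

Q₀ = 0.001078 vs Keq = 4.2000e-05 ⇒ Q>K, reverse
Step 1:
                  X         E         L         A
  I          0.9064    0.1154     1.054    0.6856
  C         0.06988  -0.06988  -0.04659  -0.04659
  E          0.9763   0.04552     1.007     0.639
  solve Keq expr → x = -0.02329; check Q = 4.2000e-05
Then remove 0.2357 M of X.
Step 2:
                  X         E         L         A
  I          0.7406   0.04552     1.007     0.639
  C         0.01011  -0.01011 -0.006741 -0.006741
  E          0.7507   0.03541     1.001    0.6323
  solve Keq expr → x = -0.00337; check Q = 4.2000e-05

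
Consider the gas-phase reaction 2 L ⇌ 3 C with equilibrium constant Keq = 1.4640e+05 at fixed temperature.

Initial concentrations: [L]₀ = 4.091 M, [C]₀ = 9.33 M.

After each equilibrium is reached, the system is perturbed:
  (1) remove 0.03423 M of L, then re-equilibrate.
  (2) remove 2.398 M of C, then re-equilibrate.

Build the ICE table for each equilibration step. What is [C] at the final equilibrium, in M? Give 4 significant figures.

Q₀ = 48.53 vs Keq = 1.4640e+05 ⇒ Q<K, forward
Step 1:
                  L         C
  init        4.091      9.33
  Δ          -3.936     5.903
  eq         0.1554     15.23
  solve Keq expr → x = 1.968; check Q = 1.4640e+05
Then remove 0.03423 M of L.
Step 2:
                  L         C
  init       0.1212     15.23
  Δ         0.03346  -0.05019
  eq         0.1546     15.18
  solve Keq expr → x = -0.01673; check Q = 1.4640e+05
Then remove 2.398 M of C.
Step 3:
                  L         C
  init       0.1546     12.79
  Δ        -0.03442   0.05163
  eq         0.1202     12.84
  solve Keq expr → x = 0.01721; check Q = 1.4640e+05

[C]_eq = 12.84 M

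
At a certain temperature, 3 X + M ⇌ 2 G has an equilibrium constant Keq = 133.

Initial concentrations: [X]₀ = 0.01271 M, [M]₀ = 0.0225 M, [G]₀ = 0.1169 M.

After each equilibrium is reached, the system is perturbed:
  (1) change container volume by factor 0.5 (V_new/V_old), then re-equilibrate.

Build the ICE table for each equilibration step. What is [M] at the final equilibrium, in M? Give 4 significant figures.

[M]_eq = 0.08122 M

Q₀ = 2.9581e+05 vs Keq = 133 ⇒ Q>K, reverse
Step 1:
                   X          M          G
  init       0.01271     0.0225     0.1169
  Δ           0.0758    0.02527   -0.05053
  eq         0.08851    0.04777    0.06637
  solve Keq expr → x = -0.02527; check Q = 133
Then change container volume by factor 0.5 (V_new/V_old).
Step 2:
                   X          M          G
  init         0.177    0.09553     0.1327
  Δ         -0.04294   -0.01431    0.02862
  eq          0.1341    0.08122     0.1614
  solve Keq expr → x = 0.01431; check Q = 133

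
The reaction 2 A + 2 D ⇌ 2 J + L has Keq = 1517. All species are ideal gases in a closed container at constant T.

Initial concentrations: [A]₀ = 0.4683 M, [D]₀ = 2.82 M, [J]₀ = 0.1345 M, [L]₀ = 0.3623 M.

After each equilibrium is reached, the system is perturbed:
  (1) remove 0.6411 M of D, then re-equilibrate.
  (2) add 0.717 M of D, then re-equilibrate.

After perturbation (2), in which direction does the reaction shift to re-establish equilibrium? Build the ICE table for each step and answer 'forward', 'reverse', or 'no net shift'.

Direction: forward

Q₀ = 0.003758 vs Keq = 1517 ⇒ Q<K, forward
Step 1:
                  A         D         J         L
  I          0.4683      2.82    0.1345    0.3623
  C         -0.4633   -0.4633    0.4633    0.2316
  E        0.005019     2.357    0.5978    0.5939
  solve Keq expr → x = 0.2316; check Q = 1517
Then remove 0.6411 M of D.
Step 2:
                  A         D         J         L
  I        0.005019     1.716    0.5978    0.5939
  C        0.001842  0.001842 -0.001842 -9.2079e-04
  E        0.006861     1.717    0.5959     0.593
  solve Keq expr → x = -9.2079e-04; check Q = 1517
Then add 0.717 M of D.
Step 3:
                  A         D         J         L
  I        0.006861     2.434    0.5959     0.593
  C       -0.001996 -0.001996  0.001996 9.9814e-04
  E        0.004864     2.432    0.5979     0.594
  solve Keq expr → x = 9.9814e-04; check Q = 1517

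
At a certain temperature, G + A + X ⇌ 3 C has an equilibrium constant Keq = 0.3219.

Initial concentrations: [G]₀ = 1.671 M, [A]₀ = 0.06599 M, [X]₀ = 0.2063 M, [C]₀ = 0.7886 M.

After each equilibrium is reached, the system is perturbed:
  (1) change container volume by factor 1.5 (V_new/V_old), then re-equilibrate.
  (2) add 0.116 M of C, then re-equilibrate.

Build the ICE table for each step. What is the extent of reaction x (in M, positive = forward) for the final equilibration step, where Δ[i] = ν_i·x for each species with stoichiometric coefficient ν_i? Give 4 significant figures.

x = -0.0295 M

Q₀ = 21.56 vs Keq = 0.3219 ⇒ Q>K, reverse
Step 1:
                   G          A          X          C
  Initial      1.671    0.06599     0.2063     0.7886
  Change      0.1456     0.1456     0.1456    -0.4368
  Equil        1.817     0.2116     0.3519     0.3518
  solve Keq expr → x = -0.1456; check Q = 0.3219
Then change container volume by factor 1.5 (V_new/V_old).
Step 2:
                   G          A          X          C
  Initial      1.211     0.1411     0.2346     0.2345
  Change           0          0          0          0
  Equil        1.211     0.1411     0.2346     0.2345
  solve Keq expr → x = 0; check Q = 0.3219
Then add 0.116 M of C.
Step 3:
                   G          A          X          C
  Initial      1.211     0.1411     0.2346     0.3505
  Change      0.0295     0.0295     0.0295   -0.08851
  Equil        1.241     0.1706     0.2641      0.262
  solve Keq expr → x = -0.0295; check Q = 0.3219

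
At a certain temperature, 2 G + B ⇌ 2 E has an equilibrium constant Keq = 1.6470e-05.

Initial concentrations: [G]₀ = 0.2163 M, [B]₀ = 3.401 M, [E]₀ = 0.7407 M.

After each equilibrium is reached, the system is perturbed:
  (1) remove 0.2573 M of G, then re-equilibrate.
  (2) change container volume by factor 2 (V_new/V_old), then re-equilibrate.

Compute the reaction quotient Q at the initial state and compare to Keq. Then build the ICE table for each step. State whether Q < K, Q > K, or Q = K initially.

Q₀ = 3.448 vs Keq = 1.6470e-05 ⇒ Q>K, reverse
Step 1:
                   G          B          E
  init        0.2163      3.401     0.7407
  Δ           0.7332     0.3666    -0.7332
  eq          0.9495      3.768    0.00748
  solve Keq expr → x = -0.3666; check Q = 1.6470e-05
Then remove 0.2573 M of G.
Step 2:
                   G          B          E
  init        0.6922      3.768    0.00748
  Δ          0.00201   0.001005   -0.00201
  eq          0.6942      3.769   0.005469
  solve Keq expr → x = -0.001005; check Q = 1.6470e-05
Then change container volume by factor 2 (V_new/V_old).
Step 3:
                   G          B          E
  init        0.3471      1.884   0.002735
  Δ       7.9634e-04 3.9817e-04 -7.9634e-04
  eq          0.3479      1.885   0.001938
  solve Keq expr → x = -3.9817e-04; check Q = 1.6470e-05

Q₀ = 3.448; Q > K (proceeds reverse)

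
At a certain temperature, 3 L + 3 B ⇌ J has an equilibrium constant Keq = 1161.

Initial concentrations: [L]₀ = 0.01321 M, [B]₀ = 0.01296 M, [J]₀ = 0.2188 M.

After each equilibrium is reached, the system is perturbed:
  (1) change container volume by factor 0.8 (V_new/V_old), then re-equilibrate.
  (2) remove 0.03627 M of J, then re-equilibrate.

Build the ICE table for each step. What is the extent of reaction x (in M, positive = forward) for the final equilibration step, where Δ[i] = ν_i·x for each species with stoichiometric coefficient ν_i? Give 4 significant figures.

x = 0.002392 M

Q₀ = 4.3604e+10 vs Keq = 1161 ⇒ Q>K, reverse
Step 1:
                   L          B          J
  init       0.01321    0.01296     0.2188
  Δ           0.2113     0.2113   -0.07045
  eq          0.2246     0.2243     0.1484
  solve Keq expr → x = -0.07045; check Q = 1161
Then change container volume by factor 0.8 (V_new/V_old).
Step 2:
                   L          B          J
  init        0.2807     0.2804     0.1854
  Δ         -0.04459   -0.04459    0.01486
  eq          0.2361     0.2358     0.2003
  solve Keq expr → x = 0.01486; check Q = 1161
Then remove 0.03627 M of J.
Step 3:
                   L          B          J
  init        0.2361     0.2358      0.164
  Δ        -0.007175  -0.007175   0.002392
  eq          0.2289     0.2286     0.1664
  solve Keq expr → x = 0.002392; check Q = 1161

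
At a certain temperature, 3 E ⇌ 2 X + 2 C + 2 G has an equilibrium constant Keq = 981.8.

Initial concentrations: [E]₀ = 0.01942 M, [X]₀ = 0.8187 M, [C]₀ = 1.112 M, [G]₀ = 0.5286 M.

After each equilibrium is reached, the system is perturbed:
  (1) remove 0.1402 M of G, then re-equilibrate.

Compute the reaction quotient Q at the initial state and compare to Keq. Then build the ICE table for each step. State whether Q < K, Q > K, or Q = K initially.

Q₀ = 3.1620e+04 vs Keq = 981.8 ⇒ Q>K, reverse
Step 1:
                    E           X           C           G
  Initial     0.01942      0.8187       1.112      0.5286
  Change      0.03822    -0.02548    -0.02548    -0.02548
  Equil       0.05764      0.7932       1.087      0.5031
  solve Keq expr → x = -0.01274; check Q = 981.8
Then remove 0.1402 M of G.
Step 2:
                    E           X           C           G
  Initial     0.05764      0.7932       1.087      0.3629
  Change     -0.01023    0.006823    0.006823    0.006823
  Equil       0.04741         0.8       1.093      0.3697
  solve Keq expr → x = 0.003411; check Q = 981.8

Q₀ = 3.1620e+04; Q > K (proceeds reverse)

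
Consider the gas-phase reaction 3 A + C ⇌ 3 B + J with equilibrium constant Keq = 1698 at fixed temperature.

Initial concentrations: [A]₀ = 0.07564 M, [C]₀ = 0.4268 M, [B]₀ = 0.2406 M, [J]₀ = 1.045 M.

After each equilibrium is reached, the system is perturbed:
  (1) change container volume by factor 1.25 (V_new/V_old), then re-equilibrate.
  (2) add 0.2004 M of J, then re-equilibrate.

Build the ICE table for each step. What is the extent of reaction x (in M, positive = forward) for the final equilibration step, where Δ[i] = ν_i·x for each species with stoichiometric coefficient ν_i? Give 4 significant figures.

Q₀ = 78.8 vs Keq = 1698 ⇒ Q<K, forward
Step 1:
                  A         C         B         J
  Initial   0.07564    0.4268    0.2406     1.045
  Change   -0.04308  -0.01436   0.04308   0.01436
  Equil     0.03256    0.4124    0.2837     1.059
  solve Keq expr → x = 0.01436; check Q = 1698
Then change container volume by factor 1.25 (V_new/V_old).
Step 2:
                  A         C         B         J
  Initial   0.02605      0.33    0.2269    0.8475
  Change          0         0         0         0
  Equil     0.02605      0.33    0.2269    0.8475
  solve Keq expr → x = 0; check Q = 1698
Then add 0.2004 M of J.
Step 3:
                  A         C         B         J
  Initial   0.02605      0.33    0.2269     1.048
  Change   0.001682 5.6068e-04 -0.001682 -5.6068e-04
  Equil     0.02773    0.3305    0.2253     1.047
  solve Keq expr → x = -5.6068e-04; check Q = 1698

x = -5.6068e-04 M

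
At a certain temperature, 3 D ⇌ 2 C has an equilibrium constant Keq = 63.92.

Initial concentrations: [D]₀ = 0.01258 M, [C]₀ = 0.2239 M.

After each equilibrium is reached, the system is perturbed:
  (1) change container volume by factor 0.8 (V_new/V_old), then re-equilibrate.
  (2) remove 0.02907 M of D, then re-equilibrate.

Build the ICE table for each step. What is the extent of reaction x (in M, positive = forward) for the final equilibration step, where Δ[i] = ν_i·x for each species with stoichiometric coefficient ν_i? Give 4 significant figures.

Q₀ = 2.5181e+04 vs Keq = 63.92 ⇒ Q>K, reverse
Step 1:
                  D         C
  init      0.01258    0.2239
  Δ         0.06694  -0.04463
  eq        0.07952    0.1793
  solve Keq expr → x = -0.02231; check Q = 63.92
Then change container volume by factor 0.8 (V_new/V_old).
Step 2:
                  D         C
  init       0.0994    0.2241
  Δ       -0.006026  0.004017
  eq        0.09337    0.2281
  solve Keq expr → x = 0.002009; check Q = 63.92
Then remove 0.02907 M of D.
Step 3:
                  D         C
  init       0.0643    0.2281
  Δ         0.02455  -0.01637
  eq        0.08885    0.2117
  solve Keq expr → x = -0.008183; check Q = 63.92

x = -0.008183 M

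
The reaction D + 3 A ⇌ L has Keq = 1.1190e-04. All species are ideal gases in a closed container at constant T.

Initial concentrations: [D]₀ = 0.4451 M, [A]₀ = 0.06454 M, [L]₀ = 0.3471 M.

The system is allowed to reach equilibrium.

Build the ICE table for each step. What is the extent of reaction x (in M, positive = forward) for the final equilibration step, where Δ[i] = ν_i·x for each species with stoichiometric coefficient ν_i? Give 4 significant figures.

Q₀ = 2901 vs Keq = 1.1190e-04 ⇒ Q>K, reverse
Step 1:
                    D           A           L
  Initial      0.4451     0.06454      0.3471
  Change        0.347       1.041      -0.347
  Equil        0.7921       1.105  1.1974e-04
  solve Keq expr → x = -0.347; check Q = 1.1190e-04

x = -0.347 M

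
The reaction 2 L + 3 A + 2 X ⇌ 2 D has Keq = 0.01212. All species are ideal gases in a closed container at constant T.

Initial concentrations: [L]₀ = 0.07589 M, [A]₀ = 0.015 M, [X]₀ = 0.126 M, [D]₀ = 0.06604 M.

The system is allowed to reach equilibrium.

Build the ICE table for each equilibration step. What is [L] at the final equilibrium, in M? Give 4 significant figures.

Q₀ = 1.4133e+07 vs Keq = 0.01212 ⇒ Q>K, reverse
Step 1:
                   L          A          X          D
  init       0.07589      0.015      0.126    0.06604
  Δ          0.06592    0.09889    0.06592   -0.06592
  eq          0.1418     0.1139     0.1919 1.1516e-04
  solve Keq expr → x = -0.03296; check Q = 0.01212

[L]_eq = 0.1418 M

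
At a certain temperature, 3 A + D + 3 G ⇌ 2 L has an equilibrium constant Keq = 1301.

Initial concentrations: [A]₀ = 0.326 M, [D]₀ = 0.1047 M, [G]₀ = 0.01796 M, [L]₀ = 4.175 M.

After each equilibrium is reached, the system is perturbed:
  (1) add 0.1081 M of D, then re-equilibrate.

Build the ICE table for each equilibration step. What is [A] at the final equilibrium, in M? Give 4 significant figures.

Q₀ = 8.2946e+08 vs Keq = 1301 ⇒ Q>K, reverse
Step 1:
                    A           D           G           L
  init          0.326      0.1047     0.01796       4.175
  Δ            0.4454      0.1485      0.4454     -0.2969
  eq           0.7714      0.2532      0.4634       3.878
  solve Keq expr → x = -0.1485; check Q = 1301
Then add 0.1081 M of D.
Step 2:
                    A           D           G           L
  init         0.7714      0.3613      0.4634       3.878
  Δ          -0.02979   -0.009929    -0.02979     0.01986
  eq           0.7416      0.3513      0.4336       3.898
  solve Keq expr → x = 0.009929; check Q = 1301

[A]_eq = 0.7416 M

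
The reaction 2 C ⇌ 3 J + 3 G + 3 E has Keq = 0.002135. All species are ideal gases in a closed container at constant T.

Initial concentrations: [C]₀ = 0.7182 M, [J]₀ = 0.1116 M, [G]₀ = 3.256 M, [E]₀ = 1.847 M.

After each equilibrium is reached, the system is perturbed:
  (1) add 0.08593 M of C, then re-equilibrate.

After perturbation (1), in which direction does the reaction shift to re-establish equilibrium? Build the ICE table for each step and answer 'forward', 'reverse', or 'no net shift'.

Q₀ = 0.5861 vs Keq = 0.002135 ⇒ Q>K, reverse
Step 1:
                  C         J         G         E
  Initial    0.7182    0.1116     3.256     1.847
  Change    0.06131  -0.09196  -0.09196  -0.09196
  Equil      0.7795   0.01964     3.164     1.755
  solve Keq expr → x = -0.03065; check Q = 0.002135
Then add 0.08593 M of C.
Step 2:
                  C         J         G         E
  Initial    0.8654   0.01964     3.164     1.755
  Change  -9.1836e-04  0.001378  0.001378  0.001378
  Equil      0.8645   0.02102     3.165     1.756
  solve Keq expr → x = 4.5918e-04; check Q = 0.002135

Direction: forward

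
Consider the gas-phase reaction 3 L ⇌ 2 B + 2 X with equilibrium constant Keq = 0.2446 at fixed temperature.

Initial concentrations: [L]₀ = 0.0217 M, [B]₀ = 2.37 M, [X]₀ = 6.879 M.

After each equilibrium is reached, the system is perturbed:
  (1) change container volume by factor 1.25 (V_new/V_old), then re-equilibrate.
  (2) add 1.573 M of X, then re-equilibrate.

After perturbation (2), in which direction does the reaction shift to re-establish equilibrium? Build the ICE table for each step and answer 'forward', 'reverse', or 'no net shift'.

Q₀ = 2.6012e+07 vs Keq = 0.2446 ⇒ Q>K, reverse
Step 1:
                   L          B          X
  init        0.0217       2.37      6.879
  Δ            2.836     -1.891     -1.891
  eq           2.858     0.4791      4.988
  solve Keq expr → x = -0.9455; check Q = 0.2446
Then change container volume by factor 1.25 (V_new/V_old).
Step 2:
                   L          B          X
  init         2.286     0.3833       3.99
  Δ         -0.04455     0.0297     0.0297
  eq           2.242      0.413       4.02
  solve Keq expr → x = 0.01485; check Q = 0.2446
Then add 1.573 M of X.
Step 3:
                   L          B          X
  init         2.242      0.413      5.593
  Δ            0.128   -0.08535   -0.08535
  eq            2.37     0.3276      5.508
  solve Keq expr → x = -0.04268; check Q = 0.2446

Direction: reverse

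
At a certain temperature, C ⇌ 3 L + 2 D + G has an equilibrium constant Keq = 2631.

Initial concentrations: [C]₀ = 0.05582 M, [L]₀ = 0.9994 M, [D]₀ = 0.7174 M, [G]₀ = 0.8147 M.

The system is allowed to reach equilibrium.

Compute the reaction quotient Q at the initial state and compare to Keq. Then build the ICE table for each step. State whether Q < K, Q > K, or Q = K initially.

Q₀ = 7.498 vs Keq = 2631 ⇒ Q<K, forward
Step 1:
                  C         L         D         G
  init      0.05582    0.9994    0.7174    0.8147
  Δ        -0.05546    0.1664    0.1109   0.05546
  eq      3.5952e-04     1.166    0.8283    0.8702
  solve Keq expr → x = 0.05546; check Q = 2631

Q₀ = 7.498; Q < K (proceeds forward)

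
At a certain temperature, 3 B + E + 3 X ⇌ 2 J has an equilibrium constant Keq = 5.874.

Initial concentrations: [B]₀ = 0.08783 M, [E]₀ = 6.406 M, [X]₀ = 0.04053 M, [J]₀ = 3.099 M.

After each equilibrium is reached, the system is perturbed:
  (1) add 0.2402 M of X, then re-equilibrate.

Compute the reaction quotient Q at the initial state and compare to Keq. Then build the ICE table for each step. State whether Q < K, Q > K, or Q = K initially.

Q₀ = 3.3235e+07 vs Keq = 5.874 ⇒ Q>K, reverse
Step 1:
                   B          E          X          J
  init       0.08783      6.406    0.04053      3.099
  Δ           0.6869      0.229     0.6869    -0.4579
  eq          0.7747      6.635     0.7274      2.641
  solve Keq expr → x = -0.229; check Q = 5.874
Then add 0.2402 M of X.
Step 2:
                   B          E          X          J
  init        0.7747      6.635     0.9676      2.641
  Δ           -0.107   -0.03566     -0.107    0.07132
  eq          0.6677      6.599     0.8606      2.712
  solve Keq expr → x = 0.03566; check Q = 5.874

Q₀ = 3.3235e+07; Q > K (proceeds reverse)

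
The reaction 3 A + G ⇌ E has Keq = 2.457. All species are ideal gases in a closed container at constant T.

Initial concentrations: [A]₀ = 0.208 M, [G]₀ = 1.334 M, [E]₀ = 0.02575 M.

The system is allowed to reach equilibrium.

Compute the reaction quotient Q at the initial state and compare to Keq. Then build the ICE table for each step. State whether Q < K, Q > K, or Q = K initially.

Q₀ = 2.145; Q < K (proceeds forward)

Q₀ = 2.145 vs Keq = 2.457 ⇒ Q<K, forward
Step 1:
                   A          G          E
  init         0.208      1.334    0.02575
  Δ        -0.004957  -0.001652   0.001652
  eq           0.203      1.332     0.0274
  solve Keq expr → x = 0.001652; check Q = 2.457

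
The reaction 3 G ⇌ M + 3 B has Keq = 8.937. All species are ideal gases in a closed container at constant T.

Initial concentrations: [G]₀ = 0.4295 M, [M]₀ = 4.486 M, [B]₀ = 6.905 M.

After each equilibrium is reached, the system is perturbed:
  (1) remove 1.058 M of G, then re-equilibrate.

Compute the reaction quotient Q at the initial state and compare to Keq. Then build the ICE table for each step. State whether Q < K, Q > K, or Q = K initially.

Q₀ = 1.8641e+04; Q > K (proceeds reverse)

Q₀ = 1.8641e+04 vs Keq = 8.937 ⇒ Q>K, reverse
Step 1:
                   G          M          B
  Initial     0.4295      4.486      6.905
  Change       2.685    -0.8949     -2.685
  Equil        3.114      3.591       4.22
  solve Keq expr → x = -0.8949; check Q = 8.937
Then remove 1.058 M of G.
Step 2:
                   G          M          B
  Initial      2.056      3.591       4.22
  Change      0.5805    -0.1935    -0.5805
  Equil        2.637      3.398       3.64
  solve Keq expr → x = -0.1935; check Q = 8.937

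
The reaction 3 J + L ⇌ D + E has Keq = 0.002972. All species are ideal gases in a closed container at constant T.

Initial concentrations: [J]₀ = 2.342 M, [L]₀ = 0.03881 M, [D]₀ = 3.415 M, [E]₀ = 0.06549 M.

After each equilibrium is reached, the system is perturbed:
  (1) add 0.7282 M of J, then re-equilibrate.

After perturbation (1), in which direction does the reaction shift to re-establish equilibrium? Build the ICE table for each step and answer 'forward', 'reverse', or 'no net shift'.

Q₀ = 0.4486 vs Keq = 0.002972 ⇒ Q>K, reverse
Step 1:
                    J           L           D           E
  I             2.342     0.03881       3.415     0.06549
  C             0.192     0.06401    -0.06401    -0.06401
  E             2.534      0.1028       3.351    0.001484
  solve Keq expr → x = -0.06401; check Q = 0.002972
Then add 0.7282 M of J.
Step 2:
                    J           L           D           E
  I             3.262      0.1028       3.351    0.001484
  C          -0.00485   -0.001617    0.001617    0.001617
  E             3.257      0.1012       3.353    0.003101
  solve Keq expr → x = 0.001617; check Q = 0.002972

Direction: forward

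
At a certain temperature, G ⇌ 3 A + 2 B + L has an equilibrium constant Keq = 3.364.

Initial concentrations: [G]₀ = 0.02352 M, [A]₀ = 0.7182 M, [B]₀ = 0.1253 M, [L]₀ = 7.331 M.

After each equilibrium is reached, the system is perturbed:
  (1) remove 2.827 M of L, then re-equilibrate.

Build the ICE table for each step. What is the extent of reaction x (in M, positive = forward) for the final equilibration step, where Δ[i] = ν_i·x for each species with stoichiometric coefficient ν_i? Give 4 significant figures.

x = 0.004458 M

Q₀ = 1.813 vs Keq = 3.364 ⇒ Q<K, forward
Step 1:
                    G           A           B           L
  Initial     0.02352      0.7182      0.1253       7.331
  Change     -0.00666     0.01998     0.01332     0.00666
  Equil       0.01686      0.7382      0.1386       7.338
  solve Keq expr → x = 0.00666; check Q = 3.364
Then remove 2.827 M of L.
Step 2:
                    G           A           B           L
  Initial     0.01686      0.7382      0.1386       4.511
  Change    -0.004458     0.01337    0.008915    0.004458
  Equil        0.0124      0.7516      0.1475       4.515
  solve Keq expr → x = 0.004458; check Q = 3.364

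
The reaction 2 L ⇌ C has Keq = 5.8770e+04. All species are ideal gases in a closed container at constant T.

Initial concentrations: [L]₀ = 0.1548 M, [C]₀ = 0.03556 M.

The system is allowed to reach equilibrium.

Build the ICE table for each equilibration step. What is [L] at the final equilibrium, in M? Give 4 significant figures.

Q₀ = 1.484 vs Keq = 5.8770e+04 ⇒ Q<K, forward
Step 1:
                  L         C
  init       0.1548   0.03556
  Δ         -0.1534   0.07671
  eq       0.001382    0.1123
  solve Keq expr → x = 0.07671; check Q = 5.8770e+04

[L]_eq = 0.001382 M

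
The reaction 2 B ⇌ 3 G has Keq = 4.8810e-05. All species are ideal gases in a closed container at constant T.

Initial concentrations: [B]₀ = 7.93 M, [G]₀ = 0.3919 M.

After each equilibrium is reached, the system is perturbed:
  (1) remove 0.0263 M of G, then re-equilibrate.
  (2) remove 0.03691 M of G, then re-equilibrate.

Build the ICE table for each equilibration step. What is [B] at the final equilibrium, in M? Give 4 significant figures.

Q₀ = 9.5715e-04 vs Keq = 4.8810e-05 ⇒ Q>K, reverse
Step 1:
                   B          G
  I             7.93     0.3919
  C           0.1631    -0.2446
  E            8.093     0.1473
  solve Keq expr → x = -0.08153; check Q = 4.8810e-05
Then remove 0.0263 M of G.
Step 2:
                   B          G
  I            8.093      0.121
  C         -0.01739    0.02609
  E            8.076     0.1471
  solve Keq expr → x = 0.008696; check Q = 4.8810e-05
Then remove 0.03691 M of G.
Step 3:
                   B          G
  I            8.076     0.1102
  C         -0.02441    0.03661
  E            8.051     0.1468
  solve Keq expr → x = 0.0122; check Q = 4.8810e-05

[B]_eq = 8.051 M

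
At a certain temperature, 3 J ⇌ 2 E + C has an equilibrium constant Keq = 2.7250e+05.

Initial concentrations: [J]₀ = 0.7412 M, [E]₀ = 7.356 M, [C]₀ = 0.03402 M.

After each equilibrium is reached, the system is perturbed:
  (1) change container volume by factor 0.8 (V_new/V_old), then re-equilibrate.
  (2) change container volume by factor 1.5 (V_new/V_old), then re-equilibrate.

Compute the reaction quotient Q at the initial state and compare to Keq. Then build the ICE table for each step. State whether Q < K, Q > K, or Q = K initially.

Q₀ = 4.521 vs Keq = 2.7250e+05 ⇒ Q<K, forward
Step 1:
                    J           E           C
  I            0.7412       7.356     0.03402
  C            -0.702       0.468       0.234
  E           0.03919       7.824       0.268
  solve Keq expr → x = 0.234; check Q = 2.7250e+05
Then change container volume by factor 0.8 (V_new/V_old).
Step 2:
                    J           E           C
  I           0.04899        9.78       0.335
  C                 0           0           0
  E           0.04899        9.78       0.335
  solve Keq expr → x = 0; check Q = 2.7250e+05
Then change container volume by factor 1.5 (V_new/V_old).
Step 3:
                    J           E           C
  I           0.03266        6.52      0.2234
  C                 0           0           0
  E           0.03266        6.52      0.2234
  solve Keq expr → x = 0; check Q = 2.7250e+05

Q₀ = 4.521; Q < K (proceeds forward)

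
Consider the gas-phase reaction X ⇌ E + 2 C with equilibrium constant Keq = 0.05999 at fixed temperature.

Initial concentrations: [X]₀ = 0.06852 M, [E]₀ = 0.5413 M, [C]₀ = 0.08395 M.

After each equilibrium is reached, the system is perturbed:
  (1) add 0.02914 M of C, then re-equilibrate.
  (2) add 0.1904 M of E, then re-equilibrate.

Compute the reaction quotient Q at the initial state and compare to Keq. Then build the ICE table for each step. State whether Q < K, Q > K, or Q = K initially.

Q₀ = 0.05568 vs Keq = 0.05999 ⇒ Q<K, forward
Step 1:
                  X         E         C
  init      0.06852    0.5413   0.08395
  Δ       -0.001174  0.001174  0.002349
  eq        0.06735    0.5425    0.0863
  solve Keq expr → x = 0.001174; check Q = 0.05999
Then add 0.02914 M of C.
Step 2:
                  X         E         C
  init      0.06735    0.5425    0.1154
  Δ         0.01078  -0.01078  -0.02155
  eq        0.07812    0.5317   0.09388
  solve Keq expr → x = -0.01078; check Q = 0.05999
Then add 0.1904 M of E.
Step 3:
                  X         E         C
  init      0.07812    0.7221   0.09388
  Δ        0.005194 -0.005194  -0.01039
  eq        0.08332    0.7169    0.0835
  solve Keq expr → x = -0.005194; check Q = 0.05999

Q₀ = 0.05568; Q < K (proceeds forward)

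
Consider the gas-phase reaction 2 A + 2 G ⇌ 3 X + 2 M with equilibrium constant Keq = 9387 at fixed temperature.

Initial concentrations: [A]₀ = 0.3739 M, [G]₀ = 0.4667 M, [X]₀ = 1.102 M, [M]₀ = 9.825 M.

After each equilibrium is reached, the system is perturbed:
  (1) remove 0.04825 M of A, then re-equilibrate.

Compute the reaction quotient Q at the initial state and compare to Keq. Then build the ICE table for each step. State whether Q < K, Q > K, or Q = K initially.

Q₀ = 4243 vs Keq = 9387 ⇒ Q<K, forward
Step 1:
                   A          G          X          M
  init        0.3739     0.4667      1.102      9.825
  Δ         -0.05483   -0.05483    0.08224    0.05483
  eq          0.3191     0.4119      1.184       9.88
  solve Keq expr → x = 0.02741; check Q = 9387
Then remove 0.04825 M of A.
Step 2:
                   A          G          X          M
  init        0.2708     0.4119      1.184       9.88
  Δ          0.02061    0.02061   -0.03092   -0.02061
  eq          0.2914     0.4325      1.153      9.859
  solve Keq expr → x = -0.01031; check Q = 9387

Q₀ = 4243; Q < K (proceeds forward)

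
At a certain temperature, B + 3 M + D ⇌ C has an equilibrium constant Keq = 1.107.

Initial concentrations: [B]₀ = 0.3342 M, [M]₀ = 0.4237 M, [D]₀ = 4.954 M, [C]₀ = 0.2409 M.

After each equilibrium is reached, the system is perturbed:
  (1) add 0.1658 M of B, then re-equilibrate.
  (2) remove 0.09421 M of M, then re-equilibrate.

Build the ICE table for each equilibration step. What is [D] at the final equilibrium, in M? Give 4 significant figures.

Q₀ = 1.913 vs Keq = 1.107 ⇒ Q>K, reverse
Step 1:
                  B         M         D         C
  Initial    0.3342    0.4237     4.954    0.2409
  Change    0.02003    0.0601   0.02003  -0.02003
  Equil      0.3542    0.4838     4.974    0.2209
  solve Keq expr → x = -0.02003; check Q = 1.107
Then add 0.1658 M of B.
Step 2:
                  B         M         D         C
  Initial      0.52    0.4838     4.974    0.2209
  Change   -0.01474  -0.04423  -0.01474   0.01474
  Equil      0.5053    0.4396     4.959    0.2356
  solve Keq expr → x = 0.01474; check Q = 1.107
Then remove 0.09421 M of M.
Step 3:
                  B         M         D         C
  Initial    0.5053    0.3454     4.959    0.2356
  Change    0.02389   0.07167   0.02389  -0.02389
  Equil      0.5292     0.417     4.983    0.2117
  solve Keq expr → x = -0.02389; check Q = 1.107

[D]_eq = 4.983 M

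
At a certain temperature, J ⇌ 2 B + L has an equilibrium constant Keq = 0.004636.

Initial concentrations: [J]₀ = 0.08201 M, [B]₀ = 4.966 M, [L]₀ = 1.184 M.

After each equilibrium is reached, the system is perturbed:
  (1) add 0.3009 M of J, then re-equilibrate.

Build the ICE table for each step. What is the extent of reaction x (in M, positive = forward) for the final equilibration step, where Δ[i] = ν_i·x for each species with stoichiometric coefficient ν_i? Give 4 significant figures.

x = 2.0592e-04 M

Q₀ = 356 vs Keq = 0.004636 ⇒ Q>K, reverse
Step 1:
                  J         B         L
  Initial   0.08201     4.966     1.184
  Change      1.183    -2.366    -1.183
  Equil       1.265       2.6 8.6781e-04
  solve Keq expr → x = -1.183; check Q = 0.004636
Then add 0.3009 M of J.
Step 2:
                  J         B         L
  Initial     1.566       2.6 8.6781e-04
  Change  -2.0592e-04 4.1183e-04 2.0592e-04
  Equil       1.566       2.6  0.001074
  solve Keq expr → x = 2.0592e-04; check Q = 0.004636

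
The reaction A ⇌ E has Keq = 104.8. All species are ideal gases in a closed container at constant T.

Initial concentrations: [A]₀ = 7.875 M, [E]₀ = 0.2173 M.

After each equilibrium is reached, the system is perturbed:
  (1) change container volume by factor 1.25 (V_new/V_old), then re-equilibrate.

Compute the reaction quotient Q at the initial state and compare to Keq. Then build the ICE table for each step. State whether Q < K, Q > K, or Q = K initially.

Q₀ = 0.02759; Q < K (proceeds forward)

Q₀ = 0.02759 vs Keq = 104.8 ⇒ Q<K, forward
Step 1:
                   A          E
  I            7.875     0.2173
  C           -7.799      7.799
  E          0.07649      8.016
  solve Keq expr → x = 7.799; check Q = 104.8
Then change container volume by factor 1.25 (V_new/V_old).
Step 2:
                   A          E
  I          0.06119      6.413
  C                0          0
  E          0.06119      6.413
  solve Keq expr → x = 0; check Q = 104.8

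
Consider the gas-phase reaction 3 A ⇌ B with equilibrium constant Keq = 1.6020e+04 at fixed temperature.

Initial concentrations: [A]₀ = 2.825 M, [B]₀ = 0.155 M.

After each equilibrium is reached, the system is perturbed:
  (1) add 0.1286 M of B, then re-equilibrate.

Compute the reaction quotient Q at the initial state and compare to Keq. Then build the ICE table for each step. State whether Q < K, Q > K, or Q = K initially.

Q₀ = 0.006875 vs Keq = 1.6020e+04 ⇒ Q<K, forward
Step 1:
                    A           B
  I             2.825       0.155
  C            -2.784      0.9281
  E           0.04074       1.083
  solve Keq expr → x = 0.9281; check Q = 1.6020e+04
Then add 0.1286 M of B.
Step 2:
                    A           B
  I           0.04074       1.212
  C          0.001546 -5.1548e-04
  E           0.04228       1.211
  solve Keq expr → x = -5.1548e-04; check Q = 1.6020e+04

Q₀ = 0.006875; Q < K (proceeds forward)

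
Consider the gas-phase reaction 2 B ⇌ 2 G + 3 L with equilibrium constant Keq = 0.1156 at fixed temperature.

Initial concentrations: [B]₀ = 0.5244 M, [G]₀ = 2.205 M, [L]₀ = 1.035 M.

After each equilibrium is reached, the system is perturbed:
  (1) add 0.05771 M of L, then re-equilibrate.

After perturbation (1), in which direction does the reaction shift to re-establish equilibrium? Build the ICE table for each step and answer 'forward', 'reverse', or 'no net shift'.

Direction: reverse

Q₀ = 19.6 vs Keq = 0.1156 ⇒ Q>K, reverse
Step 1:
                  B         G         L
  Initial    0.5244     2.205     1.035
  Change     0.4667   -0.4667      -0.7
  Equil      0.9911     1.738     0.335
  solve Keq expr → x = -0.2333; check Q = 0.1156
Then add 0.05771 M of L.
Step 2:
                  B         G         L
  Initial    0.9911     1.738    0.3927
  Change    0.03107  -0.03107  -0.04661
  Equil       1.022     1.707    0.3461
  solve Keq expr → x = -0.01554; check Q = 0.1156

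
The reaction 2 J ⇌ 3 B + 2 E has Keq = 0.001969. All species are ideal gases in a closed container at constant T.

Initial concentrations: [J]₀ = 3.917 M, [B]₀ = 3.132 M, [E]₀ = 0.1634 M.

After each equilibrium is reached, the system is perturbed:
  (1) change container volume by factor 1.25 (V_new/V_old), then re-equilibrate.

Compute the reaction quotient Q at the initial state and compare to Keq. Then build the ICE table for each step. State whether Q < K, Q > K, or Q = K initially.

Q₀ = 0.05346; Q > K (proceeds reverse)

Q₀ = 0.05346 vs Keq = 0.001969 ⇒ Q>K, reverse
Step 1:
                  J         B         E
  Initial     3.917     3.132    0.1634
  Change     0.1278   -0.1917   -0.1278
  Equil       4.045      2.94    0.0356
  solve Keq expr → x = -0.0639; check Q = 0.001969
Then change container volume by factor 1.25 (V_new/V_old).
Step 2:
                  J         B         E
  Initial     3.236     2.352   0.02848
  Change   -0.01078   0.01617   0.01078
  Equil       3.225     2.368   0.03926
  solve Keq expr → x = 0.005392; check Q = 0.001969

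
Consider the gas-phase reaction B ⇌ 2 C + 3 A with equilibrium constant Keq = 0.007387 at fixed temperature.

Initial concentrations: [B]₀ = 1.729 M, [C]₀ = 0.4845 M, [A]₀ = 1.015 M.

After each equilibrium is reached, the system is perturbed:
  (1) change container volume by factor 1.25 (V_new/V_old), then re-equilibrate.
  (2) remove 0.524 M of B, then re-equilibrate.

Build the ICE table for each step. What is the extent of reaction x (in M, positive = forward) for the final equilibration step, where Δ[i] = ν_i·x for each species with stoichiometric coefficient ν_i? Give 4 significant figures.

Q₀ = 0.142 vs Keq = 0.007387 ⇒ Q>K, reverse
Step 1:
                    B           C           A
  I             1.729      0.4845       1.015
  C            0.1266     -0.2532     -0.3798
  E             1.856      0.2313      0.6352
  solve Keq expr → x = -0.1266; check Q = 0.007387
Then change container volume by factor 1.25 (V_new/V_old).
Step 2:
                    B           C           A
  I             1.484       0.185      0.5081
  C          -0.02452     0.04905     0.07357
  E              1.46      0.2341      0.5817
  solve Keq expr → x = 0.02452; check Q = 0.007387
Then remove 0.524 M of B.
Step 3:
                    B           C           A
  I             0.936      0.2341      0.5817
  C           0.01265     -0.0253    -0.03795
  E            0.9486      0.2088      0.5438
  solve Keq expr → x = -0.01265; check Q = 0.007387

x = -0.01265 M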